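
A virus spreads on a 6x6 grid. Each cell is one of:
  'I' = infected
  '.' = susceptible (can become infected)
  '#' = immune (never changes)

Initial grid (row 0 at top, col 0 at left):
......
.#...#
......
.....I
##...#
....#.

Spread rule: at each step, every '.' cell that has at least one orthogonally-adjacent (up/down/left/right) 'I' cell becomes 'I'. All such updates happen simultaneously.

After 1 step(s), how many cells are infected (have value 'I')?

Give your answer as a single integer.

Answer: 3

Derivation:
Step 0 (initial): 1 infected
Step 1: +2 new -> 3 infected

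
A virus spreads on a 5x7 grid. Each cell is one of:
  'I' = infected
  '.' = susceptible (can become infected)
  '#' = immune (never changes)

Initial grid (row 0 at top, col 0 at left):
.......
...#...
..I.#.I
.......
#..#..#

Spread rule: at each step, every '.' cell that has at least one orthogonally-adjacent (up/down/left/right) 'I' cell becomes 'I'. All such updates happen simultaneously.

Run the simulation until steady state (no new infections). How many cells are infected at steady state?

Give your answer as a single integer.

Answer: 30

Derivation:
Step 0 (initial): 2 infected
Step 1: +7 new -> 9 infected
Step 2: +9 new -> 18 infected
Step 3: +9 new -> 27 infected
Step 4: +3 new -> 30 infected
Step 5: +0 new -> 30 infected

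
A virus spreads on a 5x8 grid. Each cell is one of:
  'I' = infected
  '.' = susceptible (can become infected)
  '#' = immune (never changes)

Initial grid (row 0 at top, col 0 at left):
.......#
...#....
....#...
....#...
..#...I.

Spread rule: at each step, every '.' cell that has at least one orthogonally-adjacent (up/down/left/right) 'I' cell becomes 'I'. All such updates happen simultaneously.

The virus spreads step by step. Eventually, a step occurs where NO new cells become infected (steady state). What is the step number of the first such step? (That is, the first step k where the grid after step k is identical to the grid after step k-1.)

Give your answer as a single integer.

Answer: 11

Derivation:
Step 0 (initial): 1 infected
Step 1: +3 new -> 4 infected
Step 2: +4 new -> 8 infected
Step 3: +4 new -> 12 infected
Step 4: +4 new -> 16 infected
Step 5: +4 new -> 20 infected
Step 6: +3 new -> 23 infected
Step 7: +5 new -> 28 infected
Step 8: +4 new -> 32 infected
Step 9: +2 new -> 34 infected
Step 10: +1 new -> 35 infected
Step 11: +0 new -> 35 infected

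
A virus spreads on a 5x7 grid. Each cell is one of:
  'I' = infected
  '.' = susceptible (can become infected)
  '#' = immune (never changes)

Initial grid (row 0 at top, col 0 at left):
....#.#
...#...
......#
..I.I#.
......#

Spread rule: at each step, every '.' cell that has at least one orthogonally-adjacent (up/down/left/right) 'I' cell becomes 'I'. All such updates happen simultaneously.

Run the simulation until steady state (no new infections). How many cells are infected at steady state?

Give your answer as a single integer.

Answer: 28

Derivation:
Step 0 (initial): 2 infected
Step 1: +6 new -> 8 infected
Step 2: +9 new -> 17 infected
Step 3: +5 new -> 22 infected
Step 4: +5 new -> 27 infected
Step 5: +1 new -> 28 infected
Step 6: +0 new -> 28 infected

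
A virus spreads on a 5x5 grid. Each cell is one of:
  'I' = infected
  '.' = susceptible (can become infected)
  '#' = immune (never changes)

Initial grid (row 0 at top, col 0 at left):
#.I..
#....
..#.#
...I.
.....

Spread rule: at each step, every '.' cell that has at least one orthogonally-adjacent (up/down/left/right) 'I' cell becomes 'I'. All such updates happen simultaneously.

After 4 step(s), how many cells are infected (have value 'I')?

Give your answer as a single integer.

Answer: 21

Derivation:
Step 0 (initial): 2 infected
Step 1: +7 new -> 9 infected
Step 2: +6 new -> 15 infected
Step 3: +4 new -> 19 infected
Step 4: +2 new -> 21 infected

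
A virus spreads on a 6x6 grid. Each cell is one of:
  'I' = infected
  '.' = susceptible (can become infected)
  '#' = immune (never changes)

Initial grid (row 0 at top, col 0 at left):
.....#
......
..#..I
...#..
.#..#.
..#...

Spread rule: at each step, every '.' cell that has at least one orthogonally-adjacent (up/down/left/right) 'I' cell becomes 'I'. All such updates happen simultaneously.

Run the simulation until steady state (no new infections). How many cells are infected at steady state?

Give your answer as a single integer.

Step 0 (initial): 1 infected
Step 1: +3 new -> 4 infected
Step 2: +4 new -> 8 infected
Step 3: +3 new -> 11 infected
Step 4: +3 new -> 14 infected
Step 5: +3 new -> 17 infected
Step 6: +4 new -> 21 infected
Step 7: +4 new -> 25 infected
Step 8: +2 new -> 27 infected
Step 9: +1 new -> 28 infected
Step 10: +1 new -> 29 infected
Step 11: +1 new -> 30 infected
Step 12: +0 new -> 30 infected

Answer: 30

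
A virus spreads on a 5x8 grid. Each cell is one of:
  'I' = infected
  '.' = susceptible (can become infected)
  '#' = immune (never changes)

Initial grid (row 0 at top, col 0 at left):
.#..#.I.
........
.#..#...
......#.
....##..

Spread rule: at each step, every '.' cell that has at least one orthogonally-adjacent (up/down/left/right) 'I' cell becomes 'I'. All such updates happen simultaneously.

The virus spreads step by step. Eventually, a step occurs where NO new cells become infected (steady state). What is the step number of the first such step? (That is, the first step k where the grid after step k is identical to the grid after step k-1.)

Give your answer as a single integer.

Step 0 (initial): 1 infected
Step 1: +3 new -> 4 infected
Step 2: +3 new -> 7 infected
Step 3: +3 new -> 10 infected
Step 4: +3 new -> 13 infected
Step 5: +5 new -> 18 infected
Step 6: +5 new -> 23 infected
Step 7: +3 new -> 26 infected
Step 8: +4 new -> 30 infected
Step 9: +2 new -> 32 infected
Step 10: +1 new -> 33 infected
Step 11: +0 new -> 33 infected

Answer: 11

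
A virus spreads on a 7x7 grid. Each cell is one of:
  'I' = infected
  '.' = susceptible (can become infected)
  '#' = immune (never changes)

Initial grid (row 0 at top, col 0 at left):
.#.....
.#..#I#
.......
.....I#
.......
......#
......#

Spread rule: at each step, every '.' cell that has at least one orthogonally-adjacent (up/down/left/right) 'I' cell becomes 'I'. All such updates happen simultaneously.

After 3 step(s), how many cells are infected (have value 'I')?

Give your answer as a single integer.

Answer: 20

Derivation:
Step 0 (initial): 2 infected
Step 1: +4 new -> 6 infected
Step 2: +8 new -> 14 infected
Step 3: +6 new -> 20 infected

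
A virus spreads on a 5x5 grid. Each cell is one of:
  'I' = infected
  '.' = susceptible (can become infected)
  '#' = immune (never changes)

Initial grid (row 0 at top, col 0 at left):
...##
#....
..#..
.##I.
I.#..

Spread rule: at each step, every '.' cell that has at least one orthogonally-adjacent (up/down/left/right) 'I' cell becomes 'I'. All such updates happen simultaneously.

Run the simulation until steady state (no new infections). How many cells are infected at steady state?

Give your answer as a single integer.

Answer: 18

Derivation:
Step 0 (initial): 2 infected
Step 1: +5 new -> 7 infected
Step 2: +4 new -> 11 infected
Step 3: +3 new -> 14 infected
Step 4: +2 new -> 16 infected
Step 5: +1 new -> 17 infected
Step 6: +1 new -> 18 infected
Step 7: +0 new -> 18 infected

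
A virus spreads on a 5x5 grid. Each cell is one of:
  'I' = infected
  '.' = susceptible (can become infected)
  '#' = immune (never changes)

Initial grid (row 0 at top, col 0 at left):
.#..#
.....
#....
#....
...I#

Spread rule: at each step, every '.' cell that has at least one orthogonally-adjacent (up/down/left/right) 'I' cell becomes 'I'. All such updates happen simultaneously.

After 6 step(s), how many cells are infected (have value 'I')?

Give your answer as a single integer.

Step 0 (initial): 1 infected
Step 1: +2 new -> 3 infected
Step 2: +4 new -> 7 infected
Step 3: +5 new -> 12 infected
Step 4: +4 new -> 16 infected
Step 5: +2 new -> 18 infected
Step 6: +1 new -> 19 infected

Answer: 19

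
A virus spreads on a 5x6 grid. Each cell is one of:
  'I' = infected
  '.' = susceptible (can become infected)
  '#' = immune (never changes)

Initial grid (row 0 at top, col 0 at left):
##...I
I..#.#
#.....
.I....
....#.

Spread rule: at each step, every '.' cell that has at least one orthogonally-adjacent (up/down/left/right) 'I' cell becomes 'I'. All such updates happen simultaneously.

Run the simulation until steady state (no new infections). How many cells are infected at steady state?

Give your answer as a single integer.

Step 0 (initial): 3 infected
Step 1: +6 new -> 9 infected
Step 2: +7 new -> 16 infected
Step 3: +5 new -> 21 infected
Step 4: +2 new -> 23 infected
Step 5: +1 new -> 24 infected
Step 6: +0 new -> 24 infected

Answer: 24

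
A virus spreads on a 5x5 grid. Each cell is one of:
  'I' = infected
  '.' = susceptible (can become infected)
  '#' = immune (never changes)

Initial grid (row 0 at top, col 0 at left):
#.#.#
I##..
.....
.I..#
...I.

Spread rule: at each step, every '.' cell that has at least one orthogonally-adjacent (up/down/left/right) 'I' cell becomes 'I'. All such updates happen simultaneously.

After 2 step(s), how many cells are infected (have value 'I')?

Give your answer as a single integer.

Step 0 (initial): 3 infected
Step 1: +8 new -> 11 infected
Step 2: +3 new -> 14 infected

Answer: 14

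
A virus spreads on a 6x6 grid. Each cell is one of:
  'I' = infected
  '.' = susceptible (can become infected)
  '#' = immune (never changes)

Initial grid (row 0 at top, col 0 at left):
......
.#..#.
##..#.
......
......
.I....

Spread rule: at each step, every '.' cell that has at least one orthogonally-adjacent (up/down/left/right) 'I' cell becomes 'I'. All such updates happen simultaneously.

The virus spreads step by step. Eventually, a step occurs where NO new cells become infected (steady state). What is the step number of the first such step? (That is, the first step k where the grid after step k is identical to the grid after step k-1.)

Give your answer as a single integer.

Answer: 10

Derivation:
Step 0 (initial): 1 infected
Step 1: +3 new -> 4 infected
Step 2: +4 new -> 8 infected
Step 3: +4 new -> 12 infected
Step 4: +4 new -> 16 infected
Step 5: +4 new -> 20 infected
Step 6: +3 new -> 23 infected
Step 7: +3 new -> 26 infected
Step 8: +3 new -> 29 infected
Step 9: +2 new -> 31 infected
Step 10: +0 new -> 31 infected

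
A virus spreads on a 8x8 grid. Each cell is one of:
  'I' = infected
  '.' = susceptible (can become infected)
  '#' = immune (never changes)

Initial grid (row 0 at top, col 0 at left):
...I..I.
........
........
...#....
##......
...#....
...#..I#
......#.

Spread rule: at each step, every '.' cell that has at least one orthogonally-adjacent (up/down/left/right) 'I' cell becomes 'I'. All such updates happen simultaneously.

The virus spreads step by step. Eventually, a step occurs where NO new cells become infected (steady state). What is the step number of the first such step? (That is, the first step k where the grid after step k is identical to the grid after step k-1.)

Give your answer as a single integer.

Step 0 (initial): 3 infected
Step 1: +8 new -> 11 infected
Step 2: +12 new -> 23 infected
Step 3: +11 new -> 34 infected
Step 4: +8 new -> 42 infected
Step 5: +5 new -> 47 infected
Step 6: +4 new -> 51 infected
Step 7: +3 new -> 54 infected
Step 8: +2 new -> 56 infected
Step 9: +0 new -> 56 infected

Answer: 9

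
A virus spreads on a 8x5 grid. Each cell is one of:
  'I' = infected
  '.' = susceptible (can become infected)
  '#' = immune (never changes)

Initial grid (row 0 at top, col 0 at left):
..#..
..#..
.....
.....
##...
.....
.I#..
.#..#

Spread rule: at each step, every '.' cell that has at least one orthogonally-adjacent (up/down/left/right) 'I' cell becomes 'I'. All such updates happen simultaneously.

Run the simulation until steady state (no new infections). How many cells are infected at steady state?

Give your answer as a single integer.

Step 0 (initial): 1 infected
Step 1: +2 new -> 3 infected
Step 2: +3 new -> 6 infected
Step 3: +2 new -> 8 infected
Step 4: +4 new -> 12 infected
Step 5: +6 new -> 18 infected
Step 6: +5 new -> 23 infected
Step 7: +4 new -> 27 infected
Step 8: +4 new -> 31 infected
Step 9: +2 new -> 33 infected
Step 10: +0 new -> 33 infected

Answer: 33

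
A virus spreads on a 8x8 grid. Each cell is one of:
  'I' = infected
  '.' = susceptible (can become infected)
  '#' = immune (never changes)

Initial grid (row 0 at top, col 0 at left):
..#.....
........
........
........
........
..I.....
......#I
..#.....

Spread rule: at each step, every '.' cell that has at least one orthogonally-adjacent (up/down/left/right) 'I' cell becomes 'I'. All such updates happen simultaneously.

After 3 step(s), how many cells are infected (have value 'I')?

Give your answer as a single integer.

Step 0 (initial): 2 infected
Step 1: +6 new -> 8 infected
Step 2: +10 new -> 18 infected
Step 3: +13 new -> 31 infected

Answer: 31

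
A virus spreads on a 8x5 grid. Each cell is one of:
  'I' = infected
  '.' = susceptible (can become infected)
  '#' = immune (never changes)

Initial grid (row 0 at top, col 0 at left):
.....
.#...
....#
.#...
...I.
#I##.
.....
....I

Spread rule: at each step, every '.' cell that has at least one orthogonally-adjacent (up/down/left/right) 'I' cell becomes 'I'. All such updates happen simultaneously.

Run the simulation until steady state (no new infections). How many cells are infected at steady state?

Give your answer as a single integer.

Step 0 (initial): 3 infected
Step 1: +7 new -> 10 infected
Step 2: +10 new -> 20 infected
Step 3: +4 new -> 24 infected
Step 4: +5 new -> 29 infected
Step 5: +3 new -> 32 infected
Step 6: +2 new -> 34 infected
Step 7: +0 new -> 34 infected

Answer: 34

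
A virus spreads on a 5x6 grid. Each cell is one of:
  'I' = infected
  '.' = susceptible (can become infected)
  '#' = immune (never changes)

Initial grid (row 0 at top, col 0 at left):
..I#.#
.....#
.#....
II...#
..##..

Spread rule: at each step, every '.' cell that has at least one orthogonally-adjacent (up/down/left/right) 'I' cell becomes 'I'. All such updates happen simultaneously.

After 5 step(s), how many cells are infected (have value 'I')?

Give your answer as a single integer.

Step 0 (initial): 3 infected
Step 1: +6 new -> 9 infected
Step 2: +6 new -> 15 infected
Step 3: +3 new -> 18 infected
Step 4: +3 new -> 21 infected
Step 5: +2 new -> 23 infected

Answer: 23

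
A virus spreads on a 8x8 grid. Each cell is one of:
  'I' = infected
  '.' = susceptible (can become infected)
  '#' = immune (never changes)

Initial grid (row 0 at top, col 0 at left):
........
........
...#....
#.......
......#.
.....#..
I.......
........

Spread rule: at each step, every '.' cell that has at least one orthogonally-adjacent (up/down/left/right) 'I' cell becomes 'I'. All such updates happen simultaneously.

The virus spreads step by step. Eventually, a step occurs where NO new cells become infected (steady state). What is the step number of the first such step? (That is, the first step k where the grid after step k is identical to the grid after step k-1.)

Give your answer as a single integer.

Answer: 14

Derivation:
Step 0 (initial): 1 infected
Step 1: +3 new -> 4 infected
Step 2: +4 new -> 8 infected
Step 3: +4 new -> 12 infected
Step 4: +5 new -> 17 infected
Step 5: +6 new -> 23 infected
Step 6: +7 new -> 30 infected
Step 7: +8 new -> 38 infected
Step 8: +7 new -> 45 infected
Step 9: +5 new -> 50 infected
Step 10: +4 new -> 54 infected
Step 11: +3 new -> 57 infected
Step 12: +2 new -> 59 infected
Step 13: +1 new -> 60 infected
Step 14: +0 new -> 60 infected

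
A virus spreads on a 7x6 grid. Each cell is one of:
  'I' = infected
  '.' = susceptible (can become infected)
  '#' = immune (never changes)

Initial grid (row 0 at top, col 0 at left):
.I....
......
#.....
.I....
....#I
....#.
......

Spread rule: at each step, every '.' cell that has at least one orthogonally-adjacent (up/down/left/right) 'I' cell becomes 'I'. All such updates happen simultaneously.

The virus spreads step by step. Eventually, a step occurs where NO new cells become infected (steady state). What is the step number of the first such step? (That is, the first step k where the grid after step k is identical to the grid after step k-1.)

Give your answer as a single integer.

Step 0 (initial): 3 infected
Step 1: +9 new -> 12 infected
Step 2: +11 new -> 23 infected
Step 3: +10 new -> 33 infected
Step 4: +6 new -> 39 infected
Step 5: +0 new -> 39 infected

Answer: 5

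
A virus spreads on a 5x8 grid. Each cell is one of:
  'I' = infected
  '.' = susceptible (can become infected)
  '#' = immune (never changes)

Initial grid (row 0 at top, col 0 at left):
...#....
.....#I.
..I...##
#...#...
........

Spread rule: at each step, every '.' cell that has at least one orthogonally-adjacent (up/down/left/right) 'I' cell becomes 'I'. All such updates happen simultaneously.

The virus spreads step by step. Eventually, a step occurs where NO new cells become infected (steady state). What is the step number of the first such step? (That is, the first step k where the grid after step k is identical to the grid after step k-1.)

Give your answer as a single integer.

Answer: 8

Derivation:
Step 0 (initial): 2 infected
Step 1: +6 new -> 8 infected
Step 2: +10 new -> 18 infected
Step 3: +7 new -> 25 infected
Step 4: +4 new -> 29 infected
Step 5: +2 new -> 31 infected
Step 6: +2 new -> 33 infected
Step 7: +1 new -> 34 infected
Step 8: +0 new -> 34 infected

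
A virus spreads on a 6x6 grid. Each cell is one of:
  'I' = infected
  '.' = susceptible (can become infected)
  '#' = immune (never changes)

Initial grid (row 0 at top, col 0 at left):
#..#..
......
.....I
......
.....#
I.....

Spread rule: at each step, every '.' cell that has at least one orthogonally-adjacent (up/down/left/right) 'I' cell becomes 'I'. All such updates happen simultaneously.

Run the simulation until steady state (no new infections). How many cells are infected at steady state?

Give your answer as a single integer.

Step 0 (initial): 2 infected
Step 1: +5 new -> 7 infected
Step 2: +7 new -> 14 infected
Step 3: +9 new -> 23 infected
Step 4: +6 new -> 29 infected
Step 5: +3 new -> 32 infected
Step 6: +1 new -> 33 infected
Step 7: +0 new -> 33 infected

Answer: 33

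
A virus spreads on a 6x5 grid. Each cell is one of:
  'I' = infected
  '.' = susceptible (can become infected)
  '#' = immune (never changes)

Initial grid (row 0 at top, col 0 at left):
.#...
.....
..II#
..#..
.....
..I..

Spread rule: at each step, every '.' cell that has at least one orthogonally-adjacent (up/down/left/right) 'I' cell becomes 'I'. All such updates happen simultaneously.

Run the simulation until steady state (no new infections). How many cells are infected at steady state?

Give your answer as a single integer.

Step 0 (initial): 3 infected
Step 1: +7 new -> 10 infected
Step 2: +11 new -> 21 infected
Step 3: +5 new -> 26 infected
Step 4: +1 new -> 27 infected
Step 5: +0 new -> 27 infected

Answer: 27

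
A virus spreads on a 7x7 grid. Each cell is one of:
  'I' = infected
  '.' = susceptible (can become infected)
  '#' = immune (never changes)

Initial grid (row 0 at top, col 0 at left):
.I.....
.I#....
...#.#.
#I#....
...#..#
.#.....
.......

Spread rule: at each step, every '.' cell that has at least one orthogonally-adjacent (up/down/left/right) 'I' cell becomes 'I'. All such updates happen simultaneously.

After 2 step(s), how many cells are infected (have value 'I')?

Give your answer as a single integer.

Answer: 13

Derivation:
Step 0 (initial): 3 infected
Step 1: +5 new -> 8 infected
Step 2: +5 new -> 13 infected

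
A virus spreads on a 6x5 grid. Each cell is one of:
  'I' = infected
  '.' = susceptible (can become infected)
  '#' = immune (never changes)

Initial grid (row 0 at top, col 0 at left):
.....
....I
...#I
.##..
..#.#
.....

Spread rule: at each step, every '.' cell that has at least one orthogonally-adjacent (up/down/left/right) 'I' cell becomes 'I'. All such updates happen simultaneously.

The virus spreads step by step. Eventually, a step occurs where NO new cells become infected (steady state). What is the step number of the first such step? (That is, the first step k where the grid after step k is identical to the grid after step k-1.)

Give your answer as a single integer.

Answer: 8

Derivation:
Step 0 (initial): 2 infected
Step 1: +3 new -> 5 infected
Step 2: +3 new -> 8 infected
Step 3: +4 new -> 12 infected
Step 4: +4 new -> 16 infected
Step 5: +4 new -> 20 infected
Step 6: +2 new -> 22 infected
Step 7: +3 new -> 25 infected
Step 8: +0 new -> 25 infected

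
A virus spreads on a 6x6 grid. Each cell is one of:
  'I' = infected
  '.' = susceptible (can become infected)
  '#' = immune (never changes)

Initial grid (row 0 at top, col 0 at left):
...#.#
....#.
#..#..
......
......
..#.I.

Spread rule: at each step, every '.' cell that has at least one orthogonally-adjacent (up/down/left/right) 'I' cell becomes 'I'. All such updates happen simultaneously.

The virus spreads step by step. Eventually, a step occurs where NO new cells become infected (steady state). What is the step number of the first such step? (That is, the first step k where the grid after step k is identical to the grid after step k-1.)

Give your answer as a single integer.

Answer: 10

Derivation:
Step 0 (initial): 1 infected
Step 1: +3 new -> 4 infected
Step 2: +3 new -> 7 infected
Step 3: +4 new -> 11 infected
Step 4: +3 new -> 14 infected
Step 5: +5 new -> 19 infected
Step 6: +4 new -> 23 infected
Step 7: +3 new -> 26 infected
Step 8: +2 new -> 28 infected
Step 9: +1 new -> 29 infected
Step 10: +0 new -> 29 infected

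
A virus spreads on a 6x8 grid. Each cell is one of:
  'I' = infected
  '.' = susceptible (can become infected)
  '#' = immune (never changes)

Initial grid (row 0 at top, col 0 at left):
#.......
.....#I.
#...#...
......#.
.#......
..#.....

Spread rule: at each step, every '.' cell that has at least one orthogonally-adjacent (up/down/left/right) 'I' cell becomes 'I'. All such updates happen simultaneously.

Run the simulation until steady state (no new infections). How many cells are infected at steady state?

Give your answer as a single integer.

Step 0 (initial): 1 infected
Step 1: +3 new -> 4 infected
Step 2: +4 new -> 8 infected
Step 3: +3 new -> 11 infected
Step 4: +5 new -> 16 infected
Step 5: +7 new -> 23 infected
Step 6: +7 new -> 30 infected
Step 7: +5 new -> 35 infected
Step 8: +3 new -> 38 infected
Step 9: +1 new -> 39 infected
Step 10: +1 new -> 40 infected
Step 11: +1 new -> 41 infected
Step 12: +0 new -> 41 infected

Answer: 41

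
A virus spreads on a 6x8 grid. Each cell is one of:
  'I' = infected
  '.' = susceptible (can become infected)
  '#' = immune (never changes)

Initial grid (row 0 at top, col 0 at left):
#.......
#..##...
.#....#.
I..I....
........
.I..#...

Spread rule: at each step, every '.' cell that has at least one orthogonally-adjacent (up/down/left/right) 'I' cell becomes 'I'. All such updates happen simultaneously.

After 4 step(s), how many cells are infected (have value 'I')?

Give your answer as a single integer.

Answer: 29

Derivation:
Step 0 (initial): 3 infected
Step 1: +10 new -> 13 infected
Step 2: +6 new -> 19 infected
Step 3: +4 new -> 23 infected
Step 4: +6 new -> 29 infected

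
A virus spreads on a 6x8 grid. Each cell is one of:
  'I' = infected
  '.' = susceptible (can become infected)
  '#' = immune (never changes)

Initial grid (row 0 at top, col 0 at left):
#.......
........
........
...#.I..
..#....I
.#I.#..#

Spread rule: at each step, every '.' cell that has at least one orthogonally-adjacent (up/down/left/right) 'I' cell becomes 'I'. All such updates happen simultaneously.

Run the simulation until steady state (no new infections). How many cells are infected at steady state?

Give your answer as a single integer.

Answer: 42

Derivation:
Step 0 (initial): 3 infected
Step 1: +7 new -> 10 infected
Step 2: +8 new -> 18 infected
Step 3: +5 new -> 23 infected
Step 4: +5 new -> 28 infected
Step 5: +4 new -> 32 infected
Step 6: +4 new -> 36 infected
Step 7: +4 new -> 40 infected
Step 8: +1 new -> 41 infected
Step 9: +1 new -> 42 infected
Step 10: +0 new -> 42 infected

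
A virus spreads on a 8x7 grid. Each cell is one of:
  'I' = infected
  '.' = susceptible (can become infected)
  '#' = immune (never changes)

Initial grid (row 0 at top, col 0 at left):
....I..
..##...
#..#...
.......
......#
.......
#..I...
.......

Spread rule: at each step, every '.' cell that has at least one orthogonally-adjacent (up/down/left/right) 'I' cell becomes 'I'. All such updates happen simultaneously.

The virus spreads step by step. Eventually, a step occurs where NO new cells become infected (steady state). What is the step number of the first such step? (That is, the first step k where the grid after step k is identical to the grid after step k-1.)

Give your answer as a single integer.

Answer: 7

Derivation:
Step 0 (initial): 2 infected
Step 1: +7 new -> 9 infected
Step 2: +11 new -> 20 infected
Step 3: +12 new -> 32 infected
Step 4: +11 new -> 43 infected
Step 5: +6 new -> 49 infected
Step 6: +1 new -> 50 infected
Step 7: +0 new -> 50 infected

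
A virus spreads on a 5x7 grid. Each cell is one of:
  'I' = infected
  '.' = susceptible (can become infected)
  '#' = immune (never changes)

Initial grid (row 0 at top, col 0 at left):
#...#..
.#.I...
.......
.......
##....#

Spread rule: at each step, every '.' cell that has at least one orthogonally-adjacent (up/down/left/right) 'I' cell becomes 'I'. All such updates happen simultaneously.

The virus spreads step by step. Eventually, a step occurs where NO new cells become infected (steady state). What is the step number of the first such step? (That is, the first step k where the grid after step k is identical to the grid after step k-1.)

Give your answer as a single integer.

Answer: 6

Derivation:
Step 0 (initial): 1 infected
Step 1: +4 new -> 5 infected
Step 2: +5 new -> 10 infected
Step 3: +8 new -> 18 infected
Step 4: +7 new -> 25 infected
Step 5: +4 new -> 29 infected
Step 6: +0 new -> 29 infected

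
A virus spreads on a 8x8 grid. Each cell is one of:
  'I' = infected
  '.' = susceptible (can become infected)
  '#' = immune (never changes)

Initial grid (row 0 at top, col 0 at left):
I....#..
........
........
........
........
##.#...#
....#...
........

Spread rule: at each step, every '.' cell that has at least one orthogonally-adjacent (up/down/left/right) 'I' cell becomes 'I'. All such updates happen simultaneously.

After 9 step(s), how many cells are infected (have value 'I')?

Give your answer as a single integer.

Step 0 (initial): 1 infected
Step 1: +2 new -> 3 infected
Step 2: +3 new -> 6 infected
Step 3: +4 new -> 10 infected
Step 4: +5 new -> 15 infected
Step 5: +4 new -> 19 infected
Step 6: +4 new -> 23 infected
Step 7: +5 new -> 28 infected
Step 8: +6 new -> 34 infected
Step 9: +8 new -> 42 infected

Answer: 42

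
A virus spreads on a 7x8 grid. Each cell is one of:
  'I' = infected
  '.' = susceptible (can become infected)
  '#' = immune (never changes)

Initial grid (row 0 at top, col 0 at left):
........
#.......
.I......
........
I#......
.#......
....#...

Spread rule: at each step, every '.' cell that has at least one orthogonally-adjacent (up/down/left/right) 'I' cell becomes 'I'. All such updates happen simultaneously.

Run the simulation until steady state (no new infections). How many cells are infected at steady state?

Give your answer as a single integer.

Step 0 (initial): 2 infected
Step 1: +6 new -> 8 infected
Step 2: +5 new -> 13 infected
Step 3: +7 new -> 20 infected
Step 4: +7 new -> 27 infected
Step 5: +7 new -> 34 infected
Step 6: +6 new -> 40 infected
Step 7: +5 new -> 45 infected
Step 8: +4 new -> 49 infected
Step 9: +2 new -> 51 infected
Step 10: +1 new -> 52 infected
Step 11: +0 new -> 52 infected

Answer: 52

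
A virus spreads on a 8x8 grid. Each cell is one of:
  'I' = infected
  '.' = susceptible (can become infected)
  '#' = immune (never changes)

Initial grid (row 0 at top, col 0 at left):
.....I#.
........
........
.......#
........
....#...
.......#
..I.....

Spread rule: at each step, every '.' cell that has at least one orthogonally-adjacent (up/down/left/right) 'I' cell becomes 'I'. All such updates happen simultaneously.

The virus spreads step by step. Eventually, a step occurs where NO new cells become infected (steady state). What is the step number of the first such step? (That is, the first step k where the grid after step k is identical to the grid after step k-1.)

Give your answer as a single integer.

Answer: 8

Derivation:
Step 0 (initial): 2 infected
Step 1: +5 new -> 7 infected
Step 2: +9 new -> 16 infected
Step 3: +12 new -> 28 infected
Step 4: +14 new -> 42 infected
Step 5: +11 new -> 53 infected
Step 6: +5 new -> 58 infected
Step 7: +2 new -> 60 infected
Step 8: +0 new -> 60 infected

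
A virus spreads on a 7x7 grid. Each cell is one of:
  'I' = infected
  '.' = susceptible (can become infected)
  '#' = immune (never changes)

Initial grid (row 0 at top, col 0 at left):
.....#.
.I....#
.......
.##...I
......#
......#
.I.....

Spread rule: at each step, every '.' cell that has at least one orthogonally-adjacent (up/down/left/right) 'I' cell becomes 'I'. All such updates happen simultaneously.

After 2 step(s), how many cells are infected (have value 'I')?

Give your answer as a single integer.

Answer: 24

Derivation:
Step 0 (initial): 3 infected
Step 1: +9 new -> 12 infected
Step 2: +12 new -> 24 infected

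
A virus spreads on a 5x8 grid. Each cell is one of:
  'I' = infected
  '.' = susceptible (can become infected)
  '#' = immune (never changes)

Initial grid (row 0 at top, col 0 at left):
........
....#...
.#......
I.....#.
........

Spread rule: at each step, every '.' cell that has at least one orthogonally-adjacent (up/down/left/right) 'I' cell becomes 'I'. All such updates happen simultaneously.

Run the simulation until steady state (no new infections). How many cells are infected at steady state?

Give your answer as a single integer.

Answer: 37

Derivation:
Step 0 (initial): 1 infected
Step 1: +3 new -> 4 infected
Step 2: +3 new -> 7 infected
Step 3: +5 new -> 12 infected
Step 4: +5 new -> 17 infected
Step 5: +5 new -> 22 infected
Step 6: +3 new -> 25 infected
Step 7: +4 new -> 29 infected
Step 8: +4 new -> 33 infected
Step 9: +3 new -> 36 infected
Step 10: +1 new -> 37 infected
Step 11: +0 new -> 37 infected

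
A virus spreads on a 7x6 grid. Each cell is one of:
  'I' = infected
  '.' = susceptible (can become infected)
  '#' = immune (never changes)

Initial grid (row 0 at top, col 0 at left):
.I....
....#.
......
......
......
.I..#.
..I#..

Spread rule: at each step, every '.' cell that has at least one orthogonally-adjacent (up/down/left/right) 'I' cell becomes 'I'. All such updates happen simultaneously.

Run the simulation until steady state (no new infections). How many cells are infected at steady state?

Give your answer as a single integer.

Answer: 39

Derivation:
Step 0 (initial): 3 infected
Step 1: +7 new -> 10 infected
Step 2: +9 new -> 19 infected
Step 3: +7 new -> 26 infected
Step 4: +4 new -> 30 infected
Step 5: +4 new -> 34 infected
Step 6: +3 new -> 37 infected
Step 7: +1 new -> 38 infected
Step 8: +1 new -> 39 infected
Step 9: +0 new -> 39 infected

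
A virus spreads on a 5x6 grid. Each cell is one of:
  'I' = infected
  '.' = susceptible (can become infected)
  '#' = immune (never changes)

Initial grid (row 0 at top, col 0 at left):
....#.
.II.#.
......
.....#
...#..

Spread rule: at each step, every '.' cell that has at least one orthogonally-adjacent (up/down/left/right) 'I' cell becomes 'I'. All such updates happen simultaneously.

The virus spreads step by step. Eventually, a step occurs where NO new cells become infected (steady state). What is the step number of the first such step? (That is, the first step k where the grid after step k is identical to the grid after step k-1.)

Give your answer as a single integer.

Step 0 (initial): 2 infected
Step 1: +6 new -> 8 infected
Step 2: +6 new -> 14 infected
Step 3: +5 new -> 19 infected
Step 4: +3 new -> 22 infected
Step 5: +2 new -> 24 infected
Step 6: +2 new -> 26 infected
Step 7: +0 new -> 26 infected

Answer: 7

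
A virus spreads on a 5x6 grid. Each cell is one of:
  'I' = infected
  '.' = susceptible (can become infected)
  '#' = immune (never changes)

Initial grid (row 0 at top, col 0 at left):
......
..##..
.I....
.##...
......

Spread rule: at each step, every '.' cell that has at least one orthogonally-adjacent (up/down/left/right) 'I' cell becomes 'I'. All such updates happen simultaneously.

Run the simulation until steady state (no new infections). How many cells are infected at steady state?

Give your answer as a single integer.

Step 0 (initial): 1 infected
Step 1: +3 new -> 4 infected
Step 2: +4 new -> 8 infected
Step 3: +5 new -> 13 infected
Step 4: +6 new -> 19 infected
Step 5: +5 new -> 24 infected
Step 6: +2 new -> 26 infected
Step 7: +0 new -> 26 infected

Answer: 26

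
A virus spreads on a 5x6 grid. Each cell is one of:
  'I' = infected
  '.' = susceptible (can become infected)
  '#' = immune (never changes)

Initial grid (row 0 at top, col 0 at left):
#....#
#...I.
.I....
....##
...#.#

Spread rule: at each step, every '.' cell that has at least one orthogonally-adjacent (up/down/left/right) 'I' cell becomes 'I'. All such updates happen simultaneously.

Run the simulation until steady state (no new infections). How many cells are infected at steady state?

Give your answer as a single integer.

Step 0 (initial): 2 infected
Step 1: +8 new -> 10 infected
Step 2: +8 new -> 18 infected
Step 3: +4 new -> 22 infected
Step 4: +0 new -> 22 infected

Answer: 22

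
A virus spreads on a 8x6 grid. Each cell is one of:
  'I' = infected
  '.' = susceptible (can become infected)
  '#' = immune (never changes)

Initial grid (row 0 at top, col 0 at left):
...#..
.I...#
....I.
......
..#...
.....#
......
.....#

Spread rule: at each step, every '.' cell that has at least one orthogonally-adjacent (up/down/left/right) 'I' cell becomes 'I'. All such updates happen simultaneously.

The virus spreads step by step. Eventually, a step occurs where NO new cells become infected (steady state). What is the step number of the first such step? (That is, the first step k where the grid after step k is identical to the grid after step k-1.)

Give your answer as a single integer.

Step 0 (initial): 2 infected
Step 1: +8 new -> 10 infected
Step 2: +10 new -> 20 infected
Step 3: +7 new -> 27 infected
Step 4: +4 new -> 31 infected
Step 5: +6 new -> 37 infected
Step 6: +4 new -> 41 infected
Step 7: +2 new -> 43 infected
Step 8: +0 new -> 43 infected

Answer: 8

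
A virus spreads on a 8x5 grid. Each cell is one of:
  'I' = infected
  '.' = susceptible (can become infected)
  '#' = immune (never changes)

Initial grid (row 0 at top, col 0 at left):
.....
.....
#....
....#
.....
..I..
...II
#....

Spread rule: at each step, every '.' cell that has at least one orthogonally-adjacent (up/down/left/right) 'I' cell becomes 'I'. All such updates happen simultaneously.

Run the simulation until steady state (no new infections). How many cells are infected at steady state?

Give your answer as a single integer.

Step 0 (initial): 3 infected
Step 1: +7 new -> 10 infected
Step 2: +7 new -> 17 infected
Step 3: +6 new -> 23 infected
Step 4: +4 new -> 27 infected
Step 5: +4 new -> 31 infected
Step 6: +4 new -> 35 infected
Step 7: +2 new -> 37 infected
Step 8: +0 new -> 37 infected

Answer: 37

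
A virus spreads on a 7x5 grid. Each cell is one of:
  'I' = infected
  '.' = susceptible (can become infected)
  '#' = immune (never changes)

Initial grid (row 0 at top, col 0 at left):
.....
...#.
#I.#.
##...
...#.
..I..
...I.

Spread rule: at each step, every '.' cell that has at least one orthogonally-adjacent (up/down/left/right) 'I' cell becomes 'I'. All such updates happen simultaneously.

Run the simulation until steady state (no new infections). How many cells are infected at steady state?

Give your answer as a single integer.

Answer: 29

Derivation:
Step 0 (initial): 3 infected
Step 1: +7 new -> 10 infected
Step 2: +8 new -> 18 infected
Step 3: +6 new -> 24 infected
Step 4: +2 new -> 26 infected
Step 5: +2 new -> 28 infected
Step 6: +1 new -> 29 infected
Step 7: +0 new -> 29 infected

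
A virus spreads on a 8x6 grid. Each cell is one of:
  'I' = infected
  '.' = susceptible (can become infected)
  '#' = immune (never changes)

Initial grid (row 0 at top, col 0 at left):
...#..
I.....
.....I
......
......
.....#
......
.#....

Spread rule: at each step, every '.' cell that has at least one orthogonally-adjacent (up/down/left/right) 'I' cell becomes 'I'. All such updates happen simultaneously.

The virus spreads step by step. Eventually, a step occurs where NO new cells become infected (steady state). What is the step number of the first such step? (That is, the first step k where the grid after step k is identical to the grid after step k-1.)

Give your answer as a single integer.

Step 0 (initial): 2 infected
Step 1: +6 new -> 8 infected
Step 2: +9 new -> 17 infected
Step 3: +8 new -> 25 infected
Step 4: +5 new -> 30 infected
Step 5: +5 new -> 35 infected
Step 6: +6 new -> 41 infected
Step 7: +3 new -> 44 infected
Step 8: +1 new -> 45 infected
Step 9: +0 new -> 45 infected

Answer: 9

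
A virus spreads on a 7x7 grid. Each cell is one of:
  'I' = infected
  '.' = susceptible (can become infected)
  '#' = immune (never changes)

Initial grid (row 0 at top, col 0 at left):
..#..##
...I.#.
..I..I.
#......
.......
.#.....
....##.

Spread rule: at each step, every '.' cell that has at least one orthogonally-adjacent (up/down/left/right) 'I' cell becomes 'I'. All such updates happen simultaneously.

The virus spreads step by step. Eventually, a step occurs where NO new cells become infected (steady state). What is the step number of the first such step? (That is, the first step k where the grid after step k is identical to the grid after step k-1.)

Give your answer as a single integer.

Answer: 7

Derivation:
Step 0 (initial): 3 infected
Step 1: +9 new -> 12 infected
Step 2: +10 new -> 22 infected
Step 3: +8 new -> 30 infected
Step 4: +6 new -> 36 infected
Step 5: +4 new -> 40 infected
Step 6: +1 new -> 41 infected
Step 7: +0 new -> 41 infected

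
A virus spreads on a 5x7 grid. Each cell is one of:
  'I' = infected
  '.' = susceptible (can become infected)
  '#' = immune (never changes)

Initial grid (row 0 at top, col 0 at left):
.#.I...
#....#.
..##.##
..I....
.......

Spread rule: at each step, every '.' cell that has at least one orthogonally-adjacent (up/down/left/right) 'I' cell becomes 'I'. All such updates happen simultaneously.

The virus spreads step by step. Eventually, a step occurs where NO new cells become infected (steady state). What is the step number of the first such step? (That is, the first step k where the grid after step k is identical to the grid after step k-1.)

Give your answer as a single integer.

Step 0 (initial): 2 infected
Step 1: +6 new -> 8 infected
Step 2: +8 new -> 16 infected
Step 3: +7 new -> 23 infected
Step 4: +3 new -> 26 infected
Step 5: +1 new -> 27 infected
Step 6: +0 new -> 27 infected

Answer: 6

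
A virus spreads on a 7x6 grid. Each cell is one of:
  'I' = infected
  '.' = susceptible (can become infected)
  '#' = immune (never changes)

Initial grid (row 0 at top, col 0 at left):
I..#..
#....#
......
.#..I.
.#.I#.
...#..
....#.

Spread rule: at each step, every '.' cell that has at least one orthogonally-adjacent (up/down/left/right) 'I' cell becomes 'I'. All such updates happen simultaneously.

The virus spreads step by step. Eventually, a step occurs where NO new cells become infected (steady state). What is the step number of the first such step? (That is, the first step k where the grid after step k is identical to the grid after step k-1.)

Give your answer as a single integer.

Answer: 6

Derivation:
Step 0 (initial): 3 infected
Step 1: +5 new -> 8 infected
Step 2: +8 new -> 16 infected
Step 3: +8 new -> 24 infected
Step 4: +7 new -> 31 infected
Step 5: +3 new -> 34 infected
Step 6: +0 new -> 34 infected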